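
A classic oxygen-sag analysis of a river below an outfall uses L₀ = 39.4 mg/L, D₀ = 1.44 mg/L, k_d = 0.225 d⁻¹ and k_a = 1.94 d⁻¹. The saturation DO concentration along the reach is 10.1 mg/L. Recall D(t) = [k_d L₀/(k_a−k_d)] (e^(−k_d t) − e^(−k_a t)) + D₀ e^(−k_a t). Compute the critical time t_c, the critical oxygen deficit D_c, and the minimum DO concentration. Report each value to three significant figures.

t_c ≈ 1.07 d; D_c ≈ 3.60 mg/L; min DO ≈ 6.50 mg/L

With k_a/k_d = 8.622 and 1 − D₀(k_a−k_d)/(k_d L₀) = 0.7214,
t_c = ln(8.622 × 0.7214) / (1.94 − 0.225) = ln(6.220) / 1.715 = 1.828/1.715 = 1.066 d.
D_c = (k_d/k_a) L₀ e^(−k_d t_c) = (0.225/1.94) × 39.4 × e^(−0.225×1.066) = 0.1160 × 39.4 × 0.7868 = 3.595 mg/L.
Minimum DO = C_s − D_c = 10.1 − 3.595 = 6.505 mg/L.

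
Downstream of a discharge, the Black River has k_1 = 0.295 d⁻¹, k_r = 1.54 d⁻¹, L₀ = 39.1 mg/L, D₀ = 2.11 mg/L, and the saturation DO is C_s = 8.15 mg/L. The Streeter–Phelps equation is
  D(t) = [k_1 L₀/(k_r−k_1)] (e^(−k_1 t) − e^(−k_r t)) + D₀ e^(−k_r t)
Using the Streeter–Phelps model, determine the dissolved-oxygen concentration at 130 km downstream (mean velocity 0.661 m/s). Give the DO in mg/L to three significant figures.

Travel time t = x/v = 130 km / (0.661 m/s) = 130000 m / 0.661 m/s = 196700 s = 2.276 d.
k_1 L₀/(k_r−k_1) = 0.295×39.1/(1.54−0.295) = 11.53/1.245 = 9.265 mg/L.
e^(−k_1 t) = e^(−0.295×2.276) = 0.5109; e^(−k_r t) = e^(−1.54×2.276) = 0.03003.
D = 9.265 × (0.5109 − 0.03003) + 2.11 × 0.03003 = 4.455 + 0.06337 = 4.519 mg/L.
DO = C_s − D = 8.15 − 4.519 = 3.631 mg/L.

DO ≈ 3.63 mg/L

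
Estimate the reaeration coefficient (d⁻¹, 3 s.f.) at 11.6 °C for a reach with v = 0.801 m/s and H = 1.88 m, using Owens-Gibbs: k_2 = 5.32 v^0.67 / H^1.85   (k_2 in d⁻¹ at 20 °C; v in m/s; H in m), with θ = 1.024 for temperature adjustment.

k_2 ≈ 1.17 d⁻¹

k_2(20) = 5.32 × 0.801^0.67 / 1.88^1.85 = 5.32 × 0.8619 / 3.215 = 1.426 d⁻¹.
k_2(11.6) = 1.426 × 1.024^(11.6−20) = 1.426 × 0.8194 = 1.169 d⁻¹.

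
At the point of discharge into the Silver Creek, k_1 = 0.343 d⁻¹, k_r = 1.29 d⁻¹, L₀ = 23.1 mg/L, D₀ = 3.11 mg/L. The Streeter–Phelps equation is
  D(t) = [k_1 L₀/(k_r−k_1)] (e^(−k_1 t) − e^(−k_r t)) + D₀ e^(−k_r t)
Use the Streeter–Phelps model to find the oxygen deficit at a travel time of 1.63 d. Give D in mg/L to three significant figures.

k_1 L₀/(k_r−k_1) = 0.343×23.1/(1.29−0.343) = 7.923/0.9470 = 8.367 mg/L.
e^(−k_1 t) = e^(−0.343×1.630) = 0.5717; e^(−k_r t) = e^(−1.29×1.630) = 0.1221.
D = 8.367 × (0.5717 − 0.1221) + 3.11 × 0.1221 = 3.762 + 0.3798 = 4.142 mg/L.

D ≈ 4.14 mg/L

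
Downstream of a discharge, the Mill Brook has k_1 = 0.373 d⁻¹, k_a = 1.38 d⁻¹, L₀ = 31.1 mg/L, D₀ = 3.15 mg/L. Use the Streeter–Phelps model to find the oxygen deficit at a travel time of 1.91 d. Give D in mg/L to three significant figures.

D ≈ 5.05 mg/L

k_1 L₀/(k_a−k_1) = 0.373×31.1/(1.38−0.373) = 11.60/1.007 = 11.52 mg/L.
e^(−k_1 t) = e^(−0.373×1.910) = 0.4905; e^(−k_a t) = e^(−1.38×1.910) = 0.07166.
D = 11.52 × (0.4905 − 0.07166) + 3.15 × 0.07166 = 4.824 + 0.2257 = 5.050 mg/L.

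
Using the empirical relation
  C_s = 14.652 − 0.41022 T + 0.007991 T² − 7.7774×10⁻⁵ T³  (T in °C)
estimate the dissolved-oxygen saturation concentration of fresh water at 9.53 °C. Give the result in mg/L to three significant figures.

C_s = 14.652 − 0.41022×9.53 + 0.007991×9.53² − 7.7774×10⁻⁵×9.53³ = 11.40 mg/L.

C_s ≈ 11.4 mg/L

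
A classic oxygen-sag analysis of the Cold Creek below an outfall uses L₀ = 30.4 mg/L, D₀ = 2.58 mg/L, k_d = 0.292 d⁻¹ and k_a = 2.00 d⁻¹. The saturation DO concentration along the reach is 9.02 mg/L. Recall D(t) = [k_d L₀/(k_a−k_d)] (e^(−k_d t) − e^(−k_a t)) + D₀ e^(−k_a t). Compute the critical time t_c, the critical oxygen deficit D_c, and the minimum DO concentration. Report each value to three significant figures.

t_c ≈ 0.725 d; D_c ≈ 3.59 mg/L; min DO ≈ 5.43 mg/L

With k_a/k_d = 6.849 and 1 − D₀(k_a−k_d)/(k_d L₀) = 0.5036,
t_c = ln(6.849 × 0.5036) / (2.00 − 0.292) = ln(3.449) / 1.708 = 1.238/1.708 = 0.7249 d.
D_c = (k_d/k_a) L₀ e^(−k_d t_c) = (0.292/2.00) × 30.4 × e^(−0.292×0.7249) = 0.1460 × 30.4 × 0.8092 = 3.592 mg/L.
Minimum DO = C_s − D_c = 9.02 − 3.592 = 5.428 mg/L.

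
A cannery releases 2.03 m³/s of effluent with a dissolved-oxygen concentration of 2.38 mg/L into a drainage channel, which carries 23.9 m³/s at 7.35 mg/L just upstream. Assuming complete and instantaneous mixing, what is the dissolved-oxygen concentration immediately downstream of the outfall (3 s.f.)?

6.96 mg/L

Flow-weighted mixing: C = (Q_r C_r + Q_w C_w)/(Q_r + Q_w)
= (23.9×7.35 + 2.03×2.38)/(23.9 + 2.03) = 180.5/25.93 = 6.961 mg/L.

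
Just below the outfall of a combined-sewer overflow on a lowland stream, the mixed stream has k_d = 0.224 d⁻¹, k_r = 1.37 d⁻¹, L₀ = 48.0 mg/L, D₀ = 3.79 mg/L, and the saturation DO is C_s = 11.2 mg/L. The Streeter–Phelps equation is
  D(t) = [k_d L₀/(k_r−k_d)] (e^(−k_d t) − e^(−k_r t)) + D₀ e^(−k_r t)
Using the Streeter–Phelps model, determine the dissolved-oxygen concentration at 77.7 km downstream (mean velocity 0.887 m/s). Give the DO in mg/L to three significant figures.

Travel time t = x/v = 77.7 km / (0.887 m/s) = 77700 m / 0.887 m/s = 87600 s = 1.014 d.
k_d L₀/(k_r−k_d) = 0.224×48.0/(1.37−0.224) = 10.75/1.146 = 9.382 mg/L.
e^(−k_d t) = e^(−0.224×1.014) = 0.7968; e^(−k_r t) = e^(−1.37×1.014) = 0.2493.
D = 9.382 × (0.7968 − 0.2493) + 3.79 × 0.2493 = 5.137 + 0.9449 = 6.082 mg/L.
DO = C_s − D = 11.2 − 6.082 = 5.118 mg/L.

DO ≈ 5.12 mg/L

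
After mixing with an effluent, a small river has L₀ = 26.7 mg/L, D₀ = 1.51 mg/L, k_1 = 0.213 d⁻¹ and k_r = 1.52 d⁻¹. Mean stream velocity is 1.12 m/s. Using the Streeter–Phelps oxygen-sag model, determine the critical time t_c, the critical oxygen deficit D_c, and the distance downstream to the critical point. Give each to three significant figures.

t_c ≈ 1.18 d; D_c ≈ 2.91 mg/L; x_c ≈ 114 km

At the critical point dD/dt = 0, so k_1 L₀ e^(−k_1 t) = k_r D. Substituting D(t) from the Streeter–Phelps equation and solving for t gives
t_c = ln[(k_r/k_1)(1 − D₀(k_r−k_1)/(k_1 L₀))] / (k_r−k_1).
Here k_r−k_1 = 1.307 d⁻¹ and 1 − D₀(k_r−k_1)/(k_1 L₀) = 1 − 1.51×1.307/(0.213×26.7) = 0.6530, so
t_c = ln(7.136 × 0.6530) / 1.307 = 1.539 / 1.307 = 1.177 d.
D_c = (k_1/k_r) L₀ e^(−k_1 t_c) = (0.213/1.52) × 26.7 × e^(−0.213×1.177) = 0.1401 × 26.7 × 0.7782 = 2.912 mg/L.
x_c = v t_c = 1.12 m/s × 1.177 d × 86400 s/d = 113900 m ≈ 114 km.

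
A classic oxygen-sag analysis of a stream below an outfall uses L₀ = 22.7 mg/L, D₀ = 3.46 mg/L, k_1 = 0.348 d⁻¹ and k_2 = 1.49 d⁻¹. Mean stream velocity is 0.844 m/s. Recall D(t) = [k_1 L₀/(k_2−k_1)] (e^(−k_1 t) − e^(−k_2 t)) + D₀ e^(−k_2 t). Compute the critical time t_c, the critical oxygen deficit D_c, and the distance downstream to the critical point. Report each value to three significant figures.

t_c ≈ 0.666 d; D_c ≈ 4.20 mg/L; x_c ≈ 48.6 km

With k_2/k_1 = 4.282 and 1 − D₀(k_2−k_1)/(k_1 L₀) = 0.4998,
t_c = ln(4.282 × 0.4998) / (1.49 − 0.348) = ln(2.140) / 1.142 = 0.7608/1.142 = 0.6662 d.
L(t_c) = L₀ e^(−k_1 t_c) = 22.7 × 0.7931 = 18.00 mg/L, and at the critical point k_2 D_c = k_1 L, so D_c = (0.348/1.49) × 18.00 = 4.205 mg/L.
x_c = v t_c = 0.844 m/s × 0.6662 d × 86400 s/d = 48580 m ≈ 48.6 km.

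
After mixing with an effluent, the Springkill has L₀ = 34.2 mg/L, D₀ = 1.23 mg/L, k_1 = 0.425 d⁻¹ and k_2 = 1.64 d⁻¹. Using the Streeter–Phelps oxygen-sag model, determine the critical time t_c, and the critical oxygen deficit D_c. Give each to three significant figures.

With k_2/k_1 = 3.859 and 1 − D₀(k_2−k_1)/(k_1 L₀) = 0.8972,
t_c = ln(3.859 × 0.8972) / (1.64 − 0.425) = ln(3.462) / 1.215 = 1.242/1.215 = 1.022 d.
L(t_c) = L₀ e^(−k_1 t_c) = 34.2 × 0.6477 = 22.15 mg/L, and at the critical point k_2 D_c = k_1 L, so D_c = (0.425/1.64) × 22.15 = 5.740 mg/L.

t_c ≈ 1.02 d; D_c ≈ 5.74 mg/L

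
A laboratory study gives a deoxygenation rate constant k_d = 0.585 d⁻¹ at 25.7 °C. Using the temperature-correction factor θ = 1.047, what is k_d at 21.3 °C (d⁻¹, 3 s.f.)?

k_d ≈ 0.478 d⁻¹

k_d(T₂) = k_d(T₁) · θ^(T₂−T₁) = 0.585 × 1.047^(21.3−25.7)
= 0.585 × 1.047^-4.40 = 0.585 × 0.8170 = 0.4780 d⁻¹.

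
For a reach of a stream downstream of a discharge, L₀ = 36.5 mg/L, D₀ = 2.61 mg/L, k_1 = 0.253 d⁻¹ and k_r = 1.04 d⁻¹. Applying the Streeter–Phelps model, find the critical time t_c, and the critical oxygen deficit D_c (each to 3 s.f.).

t_c = [1/(k_r−k_1)] ln[(k_r/k_1)(1 − D₀(k_r−k_1)/(k_1 L₀))]
= [1/(1.04−0.253)] ln[(1.04/0.253)(1 − 2.61×0.7870/(0.253×36.5))]
= (1/0.7870) ln[4.111 × 0.7776] = 1.271 × ln(3.196) = 1.271 × 1.162 = 1.476 d.
L(t_c) = L₀ e^(−k_1 t_c) = 36.5 × 0.6883 = 25.12 mg/L, and at the critical point k_r D_c = k_1 L, so D_c = (0.253/1.04) × 25.12 = 6.112 mg/L.

t_c ≈ 1.48 d; D_c ≈ 6.11 mg/L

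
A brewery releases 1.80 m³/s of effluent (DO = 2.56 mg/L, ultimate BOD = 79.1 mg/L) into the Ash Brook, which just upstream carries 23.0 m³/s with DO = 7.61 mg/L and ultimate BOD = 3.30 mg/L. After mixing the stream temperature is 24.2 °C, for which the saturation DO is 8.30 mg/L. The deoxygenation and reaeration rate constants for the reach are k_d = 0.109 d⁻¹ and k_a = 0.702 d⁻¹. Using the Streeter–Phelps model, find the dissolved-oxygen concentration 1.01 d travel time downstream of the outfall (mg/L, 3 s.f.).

DO ≈ 7.13 mg/L

Mixed DO = (23.0×7.61 + 1.80×2.56)/(23.0+1.80) = 179.6/24.80 = 7.243 mg/L.
Mixed L₀ = (23.0×3.30 + 1.80×79.1)/(24.80) = 218.3/24.80 = 8.802 mg/L.
Initial deficit D₀ = C_s − DO₀ = 8.30 − 7.243 = 1.057 mg/L.
D(1.01) = [0.109×8.802/(0.702−0.109)](e^(−0.109×1.01) − e^(−0.702×1.01)) + 1.057 e^(−0.702×1.01)
= 1.618 × (0.8958 − 0.4921) + 1.057 × 0.4921 = 1.173 mg/L.
DO = 8.30 − 1.173 = 7.127 mg/L.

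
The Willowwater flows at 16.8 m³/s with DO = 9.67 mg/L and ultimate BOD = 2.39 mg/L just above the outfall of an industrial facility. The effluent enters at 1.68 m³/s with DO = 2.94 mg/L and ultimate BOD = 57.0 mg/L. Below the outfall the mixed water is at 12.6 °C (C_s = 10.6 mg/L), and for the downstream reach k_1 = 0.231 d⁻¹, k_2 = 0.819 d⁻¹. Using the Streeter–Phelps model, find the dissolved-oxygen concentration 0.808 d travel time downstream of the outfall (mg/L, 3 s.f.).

Mixed DO = (16.8×9.67 + 1.68×2.94)/(16.8+1.68) = 167.4/18.48 = 9.058 mg/L.
Mixed L₀ = (16.8×2.39 + 1.68×57.0)/(18.48) = 135.9/18.48 = 7.355 mg/L.
Initial deficit D₀ = C_s − DO₀ = 10.6 − 9.058 = 1.542 mg/L.
D(0.808) = [0.231×7.355/(0.819−0.231)](e^(−0.231×0.808) − e^(−0.819×0.808)) + 1.542 e^(−0.819×0.808)
= 2.889 × (0.8297 − 0.5159) + 1.542 × 0.5159 = 1.702 mg/L.
DO = 10.6 − 1.702 = 8.898 mg/L.

DO ≈ 8.90 mg/L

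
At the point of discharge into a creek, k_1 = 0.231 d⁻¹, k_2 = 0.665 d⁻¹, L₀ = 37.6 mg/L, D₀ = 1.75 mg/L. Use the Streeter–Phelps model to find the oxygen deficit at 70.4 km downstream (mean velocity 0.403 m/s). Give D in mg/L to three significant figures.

D ≈ 7.78 mg/L

Travel time t = x/v = 70.4 km / (0.403 m/s) = 70400 m / 0.403 m/s = 174700 s = 2.022 d.
k_1 L₀/(k_2−k_1) = 0.231×37.6/(0.665−0.231) = 8.686/0.4340 = 20.01 mg/L.
e^(−k_1 t) = e^(−0.231×2.022) = 0.6268; e^(−k_2 t) = e^(−0.665×2.022) = 0.2607.
D = 20.01 × (0.6268 − 0.2607) + 1.75 × 0.2607 = 7.329 + 0.4562 = 7.785 mg/L.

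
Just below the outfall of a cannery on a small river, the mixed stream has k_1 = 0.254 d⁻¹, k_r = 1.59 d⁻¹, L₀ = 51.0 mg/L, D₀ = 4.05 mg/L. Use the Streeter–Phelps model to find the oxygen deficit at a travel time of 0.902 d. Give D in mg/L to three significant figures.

k_1 L₀/(k_r−k_1) = 0.254×51.0/(1.59−0.254) = 12.95/1.336 = 9.696 mg/L.
e^(−k_1 t) = e^(−0.254×0.9020) = 0.7952; e^(−k_r t) = e^(−1.59×0.9020) = 0.2383.
D = 9.696 × (0.7952 − 0.2383) + 4.05 × 0.2383 = 5.400 + 0.9652 = 6.365 mg/L.

D ≈ 6.37 mg/L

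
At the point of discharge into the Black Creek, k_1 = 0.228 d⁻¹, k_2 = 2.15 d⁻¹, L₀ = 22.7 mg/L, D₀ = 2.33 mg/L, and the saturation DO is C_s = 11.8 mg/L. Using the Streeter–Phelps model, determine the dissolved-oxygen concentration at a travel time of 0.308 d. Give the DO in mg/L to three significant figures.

DO ≈ 9.48 mg/L

k_1 L₀/(k_2−k_1) = 0.228×22.7/(2.15−0.228) = 5.176/1.922 = 2.693 mg/L.
e^(−k_1 t) = e^(−0.228×0.3080) = 0.9322; e^(−k_2 t) = e^(−2.15×0.3080) = 0.5157.
D = 2.693 × (0.9322 − 0.5157) + 2.33 × 0.5157 = 1.121 + 1.202 = 2.323 mg/L.
DO = C_s − D = 11.8 − 2.323 = 9.477 mg/L.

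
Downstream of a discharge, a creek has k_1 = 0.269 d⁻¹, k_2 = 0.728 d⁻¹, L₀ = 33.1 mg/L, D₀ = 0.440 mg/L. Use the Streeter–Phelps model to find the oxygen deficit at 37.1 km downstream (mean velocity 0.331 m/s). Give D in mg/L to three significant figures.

D ≈ 6.31 mg/L

Travel time t = x/v = 37.1 km / (0.331 m/s) = 37100 m / 0.331 m/s = 112100 s = 1.297 d.
k_1 L₀/(k_2−k_1) = 0.269×33.1/(0.728−0.269) = 8.904/0.4590 = 19.40 mg/L.
e^(−k_1 t) = e^(−0.269×1.297) = 0.7054; e^(−k_2 t) = e^(−0.728×1.297) = 0.3889.
D = 19.40 × (0.7054 − 0.3889) + 0.440 × 0.3889 = 6.140 + 0.1711 = 6.311 mg/L.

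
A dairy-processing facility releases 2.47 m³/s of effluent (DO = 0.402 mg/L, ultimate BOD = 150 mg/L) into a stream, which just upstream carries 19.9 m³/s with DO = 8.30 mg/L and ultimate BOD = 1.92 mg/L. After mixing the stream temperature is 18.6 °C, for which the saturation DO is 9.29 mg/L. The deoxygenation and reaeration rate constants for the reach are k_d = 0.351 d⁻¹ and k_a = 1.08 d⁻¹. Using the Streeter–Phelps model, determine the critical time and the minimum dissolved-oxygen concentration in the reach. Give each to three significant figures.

Mixed DO = (19.9×8.30 + 2.47×0.402)/(19.9+2.47) = 166.2/22.37 = 7.428 mg/L.
Mixed L₀ = (19.9×1.92 + 2.47×150)/(22.37) = 408.7/22.37 = 18.27 mg/L.
Initial deficit D₀ = C_s − DO₀ = 9.29 − 7.428 = 1.862 mg/L.
t_c = (1/0.7290) ln[(1.08/0.351)(1 − 1.862×0.7290/(0.351×18.27))] = 1.372 × ln(2.426) = 1.215 d.
D_c = (0.351/1.08) × 18.27 × e^(−0.351×1.215) = 0.3250 × 18.27 × 0.6527 = 3.876 mg/L.
Minimum DO = 9.29 − 3.876 = 5.414 mg/L.

t_c ≈ 1.22 d; minimum DO ≈ 5.41 mg/L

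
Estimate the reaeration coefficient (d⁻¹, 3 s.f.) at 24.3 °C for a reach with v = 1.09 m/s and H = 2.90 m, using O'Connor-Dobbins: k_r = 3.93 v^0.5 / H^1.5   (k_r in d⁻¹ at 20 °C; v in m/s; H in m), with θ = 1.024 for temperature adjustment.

k_r ≈ 0.920 d⁻¹

k_r(20) = 3.93 × 1.09^0.5 / 2.90^1.5 = 3.93 × 1.044 / 4.939 = 0.8308 d⁻¹.
k_r(24.3) = 0.8308 × 1.024^(24.3−20) = 0.8308 × 1.107 = 0.9200 d⁻¹.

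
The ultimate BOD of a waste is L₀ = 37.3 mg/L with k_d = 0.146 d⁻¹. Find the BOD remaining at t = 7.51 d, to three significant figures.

L ≈ 12.5 mg/L

L_t = L₀ e^(−k_d t) = 37.3 × e^(−0.146×7.51) = 37.3 × 0.3341 = 12.46 mg/L.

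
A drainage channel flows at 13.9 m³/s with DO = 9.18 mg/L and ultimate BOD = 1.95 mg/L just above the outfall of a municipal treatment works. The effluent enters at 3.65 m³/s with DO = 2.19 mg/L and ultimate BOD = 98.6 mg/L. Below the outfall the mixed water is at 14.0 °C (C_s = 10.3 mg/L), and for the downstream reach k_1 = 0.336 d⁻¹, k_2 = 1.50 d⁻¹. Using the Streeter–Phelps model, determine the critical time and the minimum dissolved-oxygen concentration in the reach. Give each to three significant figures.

t_c ≈ 0.840 d; minimum DO ≈ 6.58 mg/L

Mixed DO = (13.9×9.18 + 3.65×2.19)/(13.9+3.65) = 135.6/17.55 = 7.726 mg/L.
Mixed L₀ = (13.9×1.95 + 3.65×98.6)/(17.55) = 387.0/17.55 = 22.05 mg/L.
Initial deficit D₀ = C_s − DO₀ = 10.3 − 7.726 = 2.574 mg/L.
t_c = (1/1.164) ln[(1.50/0.336)(1 − 2.574×1.164/(0.336×22.05))] = 0.8591 × ln(2.659) = 0.8402 d.
D_c = (0.336/1.50) × 22.05 × e^(−0.336×0.8402) = 0.2240 × 22.05 × 0.7540 = 3.725 mg/L.
Minimum DO = 10.3 − 3.725 = 6.575 mg/L.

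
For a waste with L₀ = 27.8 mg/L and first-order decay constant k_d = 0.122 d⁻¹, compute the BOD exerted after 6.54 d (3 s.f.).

y ≈ 15.3 mg/L

y_t = L₀(1 − e^(−k_d t)) = 27.8 × (1 − e^(−0.122×6.54))
= 27.8 × (1 − 0.4503) = 27.8 × 0.5497 = 15.28 mg/L.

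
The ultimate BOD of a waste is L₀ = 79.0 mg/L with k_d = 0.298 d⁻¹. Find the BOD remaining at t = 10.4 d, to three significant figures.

L_t = L₀ e^(−k_d t) = 79.0 × e^(−0.298×10.4) = 79.0 × 0.04509 = 3.562 mg/L.

L ≈ 3.56 mg/L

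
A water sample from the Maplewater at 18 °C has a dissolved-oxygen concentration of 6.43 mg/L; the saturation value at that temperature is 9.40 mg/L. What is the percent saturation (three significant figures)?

% saturation = C/C_s × 100 = 6.43/9.40 × 100 = 68.4 %.

68.4 % saturation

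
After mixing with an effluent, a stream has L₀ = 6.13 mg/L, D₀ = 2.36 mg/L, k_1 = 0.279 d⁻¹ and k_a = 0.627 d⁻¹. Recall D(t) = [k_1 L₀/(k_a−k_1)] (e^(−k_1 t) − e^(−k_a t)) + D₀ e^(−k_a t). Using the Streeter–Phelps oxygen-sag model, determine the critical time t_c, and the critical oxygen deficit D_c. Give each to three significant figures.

t_c ≈ 0.447 d; D_c ≈ 2.41 mg/L

t_c = [1/(k_a−k_1)] ln[(k_a/k_1)(1 − D₀(k_a−k_1)/(k_1 L₀))]
= [1/(0.627−0.279)] ln[(0.627/0.279)(1 − 2.36×0.3480/(0.279×6.13))]
= (1/0.3480) ln[2.247 × 0.5198] = 2.874 × ln(1.168) = 2.874 × 0.1554 = 0.4466 d.
D_c = (k_1/k_a) L₀ e^(−k_1 t_c) = (0.279/0.627) × 6.13 × e^(−0.279×0.4466) = 0.4450 × 6.13 × 0.8829 = 2.408 mg/L.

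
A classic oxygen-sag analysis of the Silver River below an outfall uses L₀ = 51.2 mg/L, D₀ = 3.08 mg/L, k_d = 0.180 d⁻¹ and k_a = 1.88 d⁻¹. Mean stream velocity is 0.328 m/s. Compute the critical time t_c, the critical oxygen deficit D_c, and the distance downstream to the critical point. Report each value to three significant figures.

t_c ≈ 0.886 d; D_c ≈ 4.18 mg/L; x_c ≈ 25.1 km

At the critical point dD/dt = 0, so k_d L₀ e^(−k_d t) = k_a D. Substituting D(t) from the Streeter–Phelps equation and solving for t gives
t_c = ln[(k_a/k_d)(1 − D₀(k_a−k_d)/(k_d L₀))] / (k_a−k_d).
Here k_a−k_d = 1.700 d⁻¹ and 1 − D₀(k_a−k_d)/(k_d L₀) = 1 − 3.08×1.700/(0.180×51.2) = 0.4319, so
t_c = ln(10.44 × 0.4319) / 1.700 = 1.506 / 1.700 = 0.8861 d.
L(t_c) = L₀ e^(−k_d t_c) = 51.2 × 0.8526 = 43.65 mg/L, and at the critical point k_a D_c = k_d L, so D_c = (0.180/1.88) × 43.65 = 4.179 mg/L.
x_c = v t_c = 0.328 m/s × 0.8861 d × 86400 s/d = 25110 m ≈ 25.1 km.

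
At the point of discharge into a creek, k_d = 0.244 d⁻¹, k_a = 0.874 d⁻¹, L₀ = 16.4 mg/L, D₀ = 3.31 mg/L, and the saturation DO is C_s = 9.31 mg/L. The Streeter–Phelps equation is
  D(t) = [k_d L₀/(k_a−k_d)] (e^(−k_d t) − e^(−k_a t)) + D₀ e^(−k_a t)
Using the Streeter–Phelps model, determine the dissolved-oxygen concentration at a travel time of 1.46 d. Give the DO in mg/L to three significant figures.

DO ≈ 5.71 mg/L

k_d L₀/(k_a−k_d) = 0.244×16.4/(0.874−0.244) = 4.002/0.6300 = 6.352 mg/L.
e^(−k_d t) = e^(−0.244×1.460) = 0.7003; e^(−k_a t) = e^(−0.874×1.460) = 0.2791.
D = 6.352 × (0.7003 − 0.2791) + 3.31 × 0.2791 = 2.675 + 0.9240 = 3.599 mg/L.
DO = C_s − D = 9.31 − 3.599 = 5.711 mg/L.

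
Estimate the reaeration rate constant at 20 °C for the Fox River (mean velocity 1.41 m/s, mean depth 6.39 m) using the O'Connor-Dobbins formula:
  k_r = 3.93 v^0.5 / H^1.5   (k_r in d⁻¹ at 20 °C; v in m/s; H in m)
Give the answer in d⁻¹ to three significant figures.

k_r = 3.93 × 1.41^0.5 / 6.39^1.5 = 3.93 × 1.187 / 16.15 = 0.2889 d⁻¹.

k_r ≈ 0.289 d⁻¹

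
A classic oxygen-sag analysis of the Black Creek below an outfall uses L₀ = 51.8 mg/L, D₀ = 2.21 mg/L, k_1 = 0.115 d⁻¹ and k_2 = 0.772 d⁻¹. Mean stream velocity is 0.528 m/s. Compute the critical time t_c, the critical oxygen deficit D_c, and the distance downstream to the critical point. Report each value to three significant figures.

At the critical point dD/dt = 0, so k_1 L₀ e^(−k_1 t) = k_2 D. Substituting D(t) from the Streeter–Phelps equation and solving for t gives
t_c = ln[(k_2/k_1)(1 − D₀(k_2−k_1)/(k_1 L₀))] / (k_2−k_1).
Here k_2−k_1 = 0.6570 d⁻¹ and 1 − D₀(k_2−k_1)/(k_1 L₀) = 1 − 2.21×0.6570/(0.115×51.8) = 0.7563, so
t_c = ln(6.713 × 0.7563) / 0.6570 = 1.625 / 0.6570 = 2.473 d.
L(t_c) = L₀ e^(−k_1 t_c) = 51.8 × 0.7525 = 38.98 mg/L, and at the critical point k_2 D_c = k_1 L, so D_c = (0.115/0.772) × 38.98 = 5.806 mg/L.
x_c = v t_c = 0.528 m/s × 2.473 d × 86400 s/d = 112800 m ≈ 113 km.

t_c ≈ 2.47 d; D_c ≈ 5.81 mg/L; x_c ≈ 113 km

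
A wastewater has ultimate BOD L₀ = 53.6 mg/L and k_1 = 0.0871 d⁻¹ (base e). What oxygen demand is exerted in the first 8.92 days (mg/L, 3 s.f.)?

y ≈ 29.0 mg/L

y_t = L₀(1 − e^(−k_1 t)) = 53.6 × (1 − e^(−0.0871×8.92))
= 53.6 × (1 − 0.4598) = 53.6 × 0.5402 = 28.95 mg/L.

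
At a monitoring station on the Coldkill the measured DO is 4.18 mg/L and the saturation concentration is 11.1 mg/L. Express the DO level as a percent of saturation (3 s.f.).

37.7 % saturation

% saturation = C/C_s × 100 = 4.18/11.1 × 100 = 37.7 %.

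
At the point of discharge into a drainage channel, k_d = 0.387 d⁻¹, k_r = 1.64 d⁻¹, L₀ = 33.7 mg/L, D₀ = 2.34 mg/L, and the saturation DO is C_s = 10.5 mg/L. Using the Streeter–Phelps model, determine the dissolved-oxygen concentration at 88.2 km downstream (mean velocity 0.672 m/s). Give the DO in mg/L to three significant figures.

Travel time t = x/v = 88.2 km / (0.672 m/s) = 88200 m / 0.672 m/s = 131200 s = 1.519 d.
k_d L₀/(k_r−k_d) = 0.387×33.7/(1.64−0.387) = 13.04/1.253 = 10.41 mg/L.
e^(−k_d t) = e^(−0.387×1.519) = 0.5555; e^(−k_r t) = e^(−1.64×1.519) = 0.08280.
D = 10.41 × (0.5555 − 0.08280) + 2.34 × 0.08280 = 4.920 + 0.1938 = 5.114 mg/L.
DO = C_s − D = 10.5 − 5.114 = 5.386 mg/L.

DO ≈ 5.39 mg/L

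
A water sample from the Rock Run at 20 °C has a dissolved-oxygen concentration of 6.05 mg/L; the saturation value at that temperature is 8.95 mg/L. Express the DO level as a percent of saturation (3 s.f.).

67.6 % saturation

% saturation = C/C_s × 100 = 6.05/8.95 × 100 = 67.6 %.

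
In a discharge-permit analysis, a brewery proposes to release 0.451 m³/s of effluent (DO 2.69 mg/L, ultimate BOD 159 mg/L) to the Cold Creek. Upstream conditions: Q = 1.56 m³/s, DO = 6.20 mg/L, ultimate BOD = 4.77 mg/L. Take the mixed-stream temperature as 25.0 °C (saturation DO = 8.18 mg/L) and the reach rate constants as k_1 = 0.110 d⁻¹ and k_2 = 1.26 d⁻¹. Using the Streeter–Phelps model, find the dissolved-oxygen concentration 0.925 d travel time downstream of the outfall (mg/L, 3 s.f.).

Mixed DO = (1.56×6.20 + 0.451×2.69)/(1.56+0.451) = 10.89/2.011 = 5.413 mg/L.
Mixed L₀ = (1.56×4.77 + 0.451×159)/(2.011) = 79.15/2.011 = 39.36 mg/L.
Initial deficit D₀ = C_s − DO₀ = 8.18 − 5.413 = 2.767 mg/L.
D(0.925) = [0.110×39.36/(1.26−0.110)](e^(−0.110×0.925) − e^(−1.26×0.925)) + 2.767 e^(−1.26×0.925)
= 3.765 × (0.9033 − 0.3118) + 2.767 × 0.3118 = 3.090 mg/L.
DO = 8.18 − 3.090 = 5.090 mg/L.

DO ≈ 5.09 mg/L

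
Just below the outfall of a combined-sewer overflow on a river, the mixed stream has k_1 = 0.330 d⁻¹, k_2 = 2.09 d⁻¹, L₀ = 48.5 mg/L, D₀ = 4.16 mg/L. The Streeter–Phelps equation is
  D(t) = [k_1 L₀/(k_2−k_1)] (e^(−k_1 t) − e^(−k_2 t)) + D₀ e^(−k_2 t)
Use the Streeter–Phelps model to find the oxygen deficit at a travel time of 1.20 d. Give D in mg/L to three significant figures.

D ≈ 5.72 mg/L

k_1 L₀/(k_2−k_1) = 0.330×48.5/(2.09−0.330) = 16.00/1.760 = 9.094 mg/L.
e^(−k_1 t) = e^(−0.330×1.200) = 0.6730; e^(−k_2 t) = e^(−2.09×1.200) = 0.08143.
D = 9.094 × (0.6730 − 0.08143) + 4.16 × 0.08143 = 5.380 + 0.3388 = 5.718 mg/L.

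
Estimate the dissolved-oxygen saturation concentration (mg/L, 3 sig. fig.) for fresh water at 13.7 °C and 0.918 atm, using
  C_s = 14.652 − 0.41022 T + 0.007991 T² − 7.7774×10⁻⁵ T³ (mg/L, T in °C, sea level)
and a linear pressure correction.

C_s ≈ 9.48 mg/L

At sea level: C_s = 14.652 − 0.41022×13.7 + 0.007991×13.7² − 7.7774×10⁻⁵×13.7³ = 10.33 mg/L.
Pressure correction: C_s' = 10.33 × 0.918 = 9.485 mg/L.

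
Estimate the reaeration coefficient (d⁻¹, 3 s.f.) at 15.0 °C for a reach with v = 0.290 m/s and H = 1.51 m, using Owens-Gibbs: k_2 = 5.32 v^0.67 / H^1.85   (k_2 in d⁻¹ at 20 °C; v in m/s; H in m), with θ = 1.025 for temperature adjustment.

k_2 ≈ 0.957 d⁻¹

k_2(20) = 5.32 × 0.290^0.67 / 1.51^1.85 = 5.32 × 0.4363 / 2.143 = 1.083 d⁻¹.
k_2(15.0) = 1.083 × 1.025^(15.0−20) = 1.083 × 0.8839 = 0.9572 d⁻¹.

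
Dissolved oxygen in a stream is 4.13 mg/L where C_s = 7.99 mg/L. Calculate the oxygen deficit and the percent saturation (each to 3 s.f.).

D ≈ 3.86 mg/L; 51.7 % saturation

D = C_s − C = 7.99 − 4.13 = 3.86 mg/L.
% saturation = 4.13/7.99 × 100 = 51.7 %.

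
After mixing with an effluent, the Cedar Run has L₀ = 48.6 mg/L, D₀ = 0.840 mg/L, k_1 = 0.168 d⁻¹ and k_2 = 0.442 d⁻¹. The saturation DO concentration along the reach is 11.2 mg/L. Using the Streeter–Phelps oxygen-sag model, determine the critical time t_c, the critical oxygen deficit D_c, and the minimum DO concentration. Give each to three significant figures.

At the critical point dD/dt = 0, so k_1 L₀ e^(−k_1 t) = k_2 D. Substituting D(t) from the Streeter–Phelps equation and solving for t gives
t_c = ln[(k_2/k_1)(1 − D₀(k_2−k_1)/(k_1 L₀))] / (k_2−k_1).
Here k_2−k_1 = 0.2740 d⁻¹ and 1 − D₀(k_2−k_1)/(k_1 L₀) = 1 − 0.840×0.2740/(0.168×48.6) = 0.9718, so
t_c = ln(2.631 × 0.9718) / 0.2740 = 0.9388 / 0.2740 = 3.426 d.
L(t_c) = L₀ e^(−k_1 t_c) = 48.6 × 0.5624 = 27.33 mg/L, and at the critical point k_2 D_c = k_1 L, so D_c = (0.168/0.442) × 27.33 = 10.39 mg/L.
Minimum DO = C_s − D_c = 11.2 − 10.39 = 0.8116 mg/L.

t_c ≈ 3.43 d; D_c ≈ 10.4 mg/L; min DO ≈ 0.812 mg/L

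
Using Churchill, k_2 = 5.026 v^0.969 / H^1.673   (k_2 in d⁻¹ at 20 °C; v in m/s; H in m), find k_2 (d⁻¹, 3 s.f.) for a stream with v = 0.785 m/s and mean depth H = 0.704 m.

k_2 = 5.026 × 0.785^0.969 / 0.704^1.673 = 5.026 × 0.7909 / 0.5559 = 7.151 d⁻¹.

k_2 ≈ 7.15 d⁻¹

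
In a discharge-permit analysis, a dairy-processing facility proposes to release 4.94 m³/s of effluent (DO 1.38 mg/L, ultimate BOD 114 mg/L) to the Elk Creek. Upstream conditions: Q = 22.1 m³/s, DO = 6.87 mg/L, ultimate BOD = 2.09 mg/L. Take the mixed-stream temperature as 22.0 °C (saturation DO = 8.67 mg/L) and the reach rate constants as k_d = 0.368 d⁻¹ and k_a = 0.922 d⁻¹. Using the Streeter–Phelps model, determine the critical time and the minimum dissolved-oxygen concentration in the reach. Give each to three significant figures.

t_c ≈ 1.28 d; minimum DO ≈ 3.06 mg/L

Mixed DO = (22.1×6.87 + 4.94×1.38)/(22.1+4.94) = 158.6/27.04 = 5.867 mg/L.
Mixed L₀ = (22.1×2.09 + 4.94×114)/(27.04) = 609.3/27.04 = 22.54 mg/L.
Initial deficit D₀ = C_s − DO₀ = 8.67 − 5.867 = 2.803 mg/L.
t_c = (1/0.5540) ln[(0.922/0.368)(1 − 2.803×0.5540/(0.368×22.54))] = 1.805 × ln(2.036) = 1.284 d.
D_c = (0.368/0.922) × 22.54 × e^(−0.368×1.284) = 0.3991 × 22.54 × 0.6235 = 5.608 mg/L.
Minimum DO = 8.67 − 5.608 = 3.062 mg/L.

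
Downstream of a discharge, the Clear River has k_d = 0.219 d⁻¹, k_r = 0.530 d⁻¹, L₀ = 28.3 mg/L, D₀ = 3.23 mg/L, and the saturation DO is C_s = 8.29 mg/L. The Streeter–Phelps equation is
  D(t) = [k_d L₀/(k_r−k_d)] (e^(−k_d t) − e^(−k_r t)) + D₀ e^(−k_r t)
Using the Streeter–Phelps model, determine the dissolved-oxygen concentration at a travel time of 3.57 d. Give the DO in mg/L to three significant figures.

DO ≈ 1.69 mg/L

k_d L₀/(k_r−k_d) = 0.219×28.3/(0.530−0.219) = 6.198/0.3110 = 19.93 mg/L.
e^(−k_d t) = e^(−0.219×3.570) = 0.4576; e^(−k_r t) = e^(−0.530×3.570) = 0.1508.
D = 19.93 × (0.4576 − 0.1508) + 3.23 × 0.1508 = 6.114 + 0.4869 = 6.601 mg/L.
DO = C_s − D = 8.29 − 6.601 = 1.689 mg/L.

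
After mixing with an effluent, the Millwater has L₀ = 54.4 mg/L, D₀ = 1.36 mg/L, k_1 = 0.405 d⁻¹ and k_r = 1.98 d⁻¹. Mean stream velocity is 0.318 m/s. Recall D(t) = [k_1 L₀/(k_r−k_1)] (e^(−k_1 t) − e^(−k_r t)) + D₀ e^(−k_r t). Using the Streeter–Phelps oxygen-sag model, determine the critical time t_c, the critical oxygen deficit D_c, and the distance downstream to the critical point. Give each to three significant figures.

t_c ≈ 0.943 d; D_c ≈ 7.60 mg/L; x_c ≈ 25.9 km

With k_r/k_1 = 4.889 and 1 − D₀(k_r−k_1)/(k_1 L₀) = 0.9028,
t_c = ln(4.889 × 0.9028) / (1.98 − 0.405) = ln(4.414) / 1.575 = 1.485/1.575 = 0.9427 d.
L(t_c) = L₀ e^(−k_1 t_c) = 54.4 × 0.6826 = 37.14 mg/L, and at the critical point k_r D_c = k_1 L, so D_c = (0.405/1.98) × 37.14 = 7.596 mg/L.
x_c = v t_c = 0.318 m/s × 0.9427 d × 86400 s/d = 25900 m ≈ 25.9 km.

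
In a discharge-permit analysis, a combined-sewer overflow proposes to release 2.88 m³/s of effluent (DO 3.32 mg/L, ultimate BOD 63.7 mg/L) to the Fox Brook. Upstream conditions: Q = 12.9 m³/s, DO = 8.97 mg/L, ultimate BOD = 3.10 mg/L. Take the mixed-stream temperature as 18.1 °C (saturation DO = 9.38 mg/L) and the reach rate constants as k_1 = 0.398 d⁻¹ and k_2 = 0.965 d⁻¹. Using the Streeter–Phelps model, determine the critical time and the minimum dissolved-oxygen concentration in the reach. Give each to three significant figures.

Mixed DO = (12.9×8.97 + 2.88×3.32)/(12.9+2.88) = 125.3/15.78 = 7.939 mg/L.
Mixed L₀ = (12.9×3.10 + 2.88×63.7)/(15.78) = 223.4/15.78 = 14.16 mg/L.
Initial deficit D₀ = C_s − DO₀ = 9.38 − 7.939 = 1.441 mg/L.
t_c = (1/0.5670) ln[(0.965/0.398)(1 − 1.441×0.5670/(0.398×14.16))] = 1.764 × ln(2.073) = 1.286 d.
D_c = (0.398/0.965) × 14.16 × e^(−0.398×1.286) = 0.4124 × 14.16 × 0.5995 = 3.501 mg/L.
Minimum DO = 9.38 − 3.501 = 5.879 mg/L.

t_c ≈ 1.29 d; minimum DO ≈ 5.88 mg/L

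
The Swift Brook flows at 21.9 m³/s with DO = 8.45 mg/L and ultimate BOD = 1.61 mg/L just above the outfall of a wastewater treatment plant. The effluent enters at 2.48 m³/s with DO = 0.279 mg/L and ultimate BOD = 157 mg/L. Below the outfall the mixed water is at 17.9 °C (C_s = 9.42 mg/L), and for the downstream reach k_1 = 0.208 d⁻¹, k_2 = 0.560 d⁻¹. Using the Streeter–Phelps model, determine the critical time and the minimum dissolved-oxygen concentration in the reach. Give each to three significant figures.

t_c ≈ 2.27 d; minimum DO ≈ 5.38 mg/L

Mixed DO = (21.9×8.45 + 2.48×0.279)/(21.9+2.48) = 185.7/24.38 = 7.619 mg/L.
Mixed L₀ = (21.9×1.61 + 2.48×157)/(24.38) = 424.6/24.38 = 17.42 mg/L.
Initial deficit D₀ = C_s − DO₀ = 9.42 − 7.619 = 1.801 mg/L.
t_c = (1/0.3520) ln[(0.560/0.208)(1 − 1.801×0.3520/(0.208×17.42))] = 2.841 × ln(2.221) = 2.267 d.
D_c = (0.208/0.560) × 17.42 × e^(−0.208×2.267) = 0.3714 × 17.42 × 0.6240 = 4.037 mg/L.
Minimum DO = 9.42 − 4.037 = 5.383 mg/L.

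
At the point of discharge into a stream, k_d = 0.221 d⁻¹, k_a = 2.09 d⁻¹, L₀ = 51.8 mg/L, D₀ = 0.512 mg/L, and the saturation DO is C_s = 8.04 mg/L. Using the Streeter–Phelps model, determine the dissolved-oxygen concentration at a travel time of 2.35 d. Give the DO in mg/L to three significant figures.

k_d L₀/(k_a−k_d) = 0.221×51.8/(2.09−0.221) = 11.45/1.869 = 6.125 mg/L.
e^(−k_d t) = e^(−0.221×2.350) = 0.5949; e^(−k_a t) = e^(−2.09×2.350) = 0.007361.
D = 6.125 × (0.5949 − 0.007361) + 0.512 × 0.007361 = 3.599 + 0.003769 = 3.603 mg/L.
DO = C_s − D = 8.04 − 3.603 = 4.437 mg/L.

DO ≈ 4.44 mg/L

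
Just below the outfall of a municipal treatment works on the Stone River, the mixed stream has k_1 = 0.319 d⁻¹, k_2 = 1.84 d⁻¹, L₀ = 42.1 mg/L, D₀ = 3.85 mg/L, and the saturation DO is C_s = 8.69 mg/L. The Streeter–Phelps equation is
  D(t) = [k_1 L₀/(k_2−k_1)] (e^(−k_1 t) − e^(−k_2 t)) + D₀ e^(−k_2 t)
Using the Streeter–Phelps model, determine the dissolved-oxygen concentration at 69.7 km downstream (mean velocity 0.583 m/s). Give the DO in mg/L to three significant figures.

DO ≈ 3.40 mg/L

Travel time t = x/v = 69.7 km / (0.583 m/s) = 69700 m / 0.583 m/s = 119600 s = 1.384 d.
k_1 L₀/(k_2−k_1) = 0.319×42.1/(1.84−0.319) = 13.43/1.521 = 8.830 mg/L.
e^(−k_1 t) = e^(−0.319×1.384) = 0.6431; e^(−k_2 t) = e^(−1.84×1.384) = 0.07839.
D = 8.830 × (0.6431 − 0.07839) + 3.85 × 0.07839 = 4.986 + 0.3018 = 5.288 mg/L.
DO = C_s − D = 8.69 − 5.288 = 3.402 mg/L.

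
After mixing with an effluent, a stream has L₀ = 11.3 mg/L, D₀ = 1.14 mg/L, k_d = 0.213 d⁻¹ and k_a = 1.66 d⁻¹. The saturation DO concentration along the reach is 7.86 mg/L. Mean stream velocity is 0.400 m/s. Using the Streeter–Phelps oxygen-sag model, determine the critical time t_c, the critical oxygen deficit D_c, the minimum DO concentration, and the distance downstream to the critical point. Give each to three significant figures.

t_c ≈ 0.620 d; D_c ≈ 1.27 mg/L; min DO ≈ 6.59 mg/L; x_c ≈ 21.4 km

At the critical point dD/dt = 0, so k_d L₀ e^(−k_d t) = k_a D. Substituting D(t) from the Streeter–Phelps equation and solving for t gives
t_c = ln[(k_a/k_d)(1 − D₀(k_a−k_d)/(k_d L₀))] / (k_a−k_d).
Here k_a−k_d = 1.447 d⁻¹ and 1 − D₀(k_a−k_d)/(k_d L₀) = 1 − 1.14×1.447/(0.213×11.3) = 0.3146, so
t_c = ln(7.793 × 0.3146) / 1.447 = 0.8970 / 1.447 = 0.6199 d.
D_c = (k_d/k_a) L₀ e^(−k_d t_c) = (0.213/1.66) × 11.3 × e^(−0.213×0.6199) = 0.1283 × 11.3 × 0.8763 = 1.271 mg/L.
Minimum DO = C_s − D_c = 7.86 − 1.271 = 6.589 mg/L.
x_c = v t_c = 0.400 m/s × 0.6199 d × 86400 s/d = 21420 m ≈ 21.4 km.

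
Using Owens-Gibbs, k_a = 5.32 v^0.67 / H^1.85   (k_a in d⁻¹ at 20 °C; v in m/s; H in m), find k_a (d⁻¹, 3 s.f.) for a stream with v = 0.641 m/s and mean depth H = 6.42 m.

k_a ≈ 0.127 d⁻¹

k_a = 5.32 × 0.641^0.67 / 6.42^1.85 = 5.32 × 0.7423 / 31.18 = 0.1266 d⁻¹.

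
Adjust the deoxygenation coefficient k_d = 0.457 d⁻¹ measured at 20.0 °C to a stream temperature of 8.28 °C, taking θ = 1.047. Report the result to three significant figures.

k_d ≈ 0.267 d⁻¹

k_d(T₂) = k_d(T₁) · θ^(T₂−T₁) = 0.457 × 1.047^(8.28−20.0)
= 0.457 × 1.047^-11.7 = 0.457 × 0.5837 = 0.2668 d⁻¹.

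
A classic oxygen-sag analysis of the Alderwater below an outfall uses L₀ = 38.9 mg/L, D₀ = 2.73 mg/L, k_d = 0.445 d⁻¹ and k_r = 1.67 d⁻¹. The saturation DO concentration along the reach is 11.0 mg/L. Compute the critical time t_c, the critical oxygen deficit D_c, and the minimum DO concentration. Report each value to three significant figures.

t_c ≈ 0.904 d; D_c ≈ 6.93 mg/L; min DO ≈ 4.07 mg/L

t_c = [1/(k_r−k_d)] ln[(k_r/k_d)(1 − D₀(k_r−k_d)/(k_d L₀))]
= [1/(1.67−0.445)] ln[(1.67/0.445)(1 − 2.73×1.225/(0.445×38.9))]
= (1/1.225) ln[3.753 × 0.8068] = 0.8163 × ln(3.028) = 0.8163 × 1.108 = 0.9044 d.
D_c = (k_d/k_r) L₀ e^(−k_d t_c) = (0.445/1.67) × 38.9 × e^(−0.445×0.9044) = 0.2665 × 38.9 × 0.6687 = 6.931 mg/L.
Minimum DO = C_s − D_c = 11.0 − 6.931 = 4.069 mg/L.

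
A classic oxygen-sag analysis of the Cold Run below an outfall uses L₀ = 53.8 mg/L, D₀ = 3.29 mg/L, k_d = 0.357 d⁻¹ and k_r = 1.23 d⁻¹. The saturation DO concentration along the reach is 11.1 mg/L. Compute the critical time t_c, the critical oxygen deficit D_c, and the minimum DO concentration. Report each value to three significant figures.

t_c ≈ 1.23 d; D_c ≈ 10.1 mg/L; min DO ≈ 1.04 mg/L

t_c = [1/(k_r−k_d)] ln[(k_r/k_d)(1 − D₀(k_r−k_d)/(k_d L₀))]
= [1/(1.23−0.357)] ln[(1.23/0.357)(1 − 3.29×0.8730/(0.357×53.8))]
= (1/0.8730) ln[3.445 × 0.8505] = 1.145 × ln(2.930) = 1.145 × 1.075 = 1.231 d.
D_c = (k_d/k_r) L₀ e^(−k_d t_c) = (0.357/1.23) × 53.8 × e^(−0.357×1.231) = 0.2902 × 53.8 × 0.6443 = 10.06 mg/L.
Minimum DO = C_s − D_c = 11.1 − 10.06 = 1.040 mg/L.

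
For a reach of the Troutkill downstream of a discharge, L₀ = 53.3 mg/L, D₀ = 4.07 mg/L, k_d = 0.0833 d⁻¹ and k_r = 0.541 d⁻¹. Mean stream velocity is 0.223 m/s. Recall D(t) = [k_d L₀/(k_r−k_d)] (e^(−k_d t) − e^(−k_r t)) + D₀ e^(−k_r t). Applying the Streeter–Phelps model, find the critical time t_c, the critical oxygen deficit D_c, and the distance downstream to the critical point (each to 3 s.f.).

t_c = [1/(k_r−k_d)] ln[(k_r/k_d)(1 − D₀(k_r−k_d)/(k_d L₀))]
= [1/(0.541−0.0833)] ln[(0.541/0.0833)(1 − 4.07×0.4577/(0.0833×53.3))]
= (1/0.4577) ln[6.495 × 0.5804] = 2.185 × ln(3.770) = 2.185 × 1.327 = 2.899 d.
D_c = (k_d/k_r) L₀ e^(−k_d t_c) = (0.0833/0.541) × 53.3 × e^(−0.0833×2.899) = 0.1540 × 53.3 × 0.7854 = 6.446 mg/L.
x_c = v t_c = 0.223 m/s × 2.899 d × 86400 s/d = 55860 m ≈ 55.9 km.

t_c ≈ 2.90 d; D_c ≈ 6.45 mg/L; x_c ≈ 55.9 km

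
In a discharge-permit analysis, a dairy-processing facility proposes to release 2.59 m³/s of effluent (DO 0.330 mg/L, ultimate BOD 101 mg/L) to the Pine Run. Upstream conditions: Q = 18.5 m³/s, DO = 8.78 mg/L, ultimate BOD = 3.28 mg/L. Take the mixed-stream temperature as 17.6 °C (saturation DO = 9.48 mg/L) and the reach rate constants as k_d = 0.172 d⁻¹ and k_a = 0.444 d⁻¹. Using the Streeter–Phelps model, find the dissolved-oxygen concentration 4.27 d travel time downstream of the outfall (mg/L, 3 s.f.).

Mixed DO = (18.5×8.78 + 2.59×0.330)/(18.5+2.59) = 163.3/21.09 = 7.742 mg/L.
Mixed L₀ = (18.5×3.28 + 2.59×101)/(21.09) = 322.3/21.09 = 15.28 mg/L.
Initial deficit D₀ = C_s − DO₀ = 9.48 − 7.742 = 1.738 mg/L.
D(4.27) = [0.172×15.28/(0.444−0.172)](e^(−0.172×4.27) − e^(−0.444×4.27)) + 1.738 e^(−0.444×4.27)
= 9.663 × (0.4798 − 0.1502) + 1.738 × 0.1502 = 3.446 mg/L.
DO = 9.48 − 3.446 = 6.034 mg/L.

DO ≈ 6.03 mg/L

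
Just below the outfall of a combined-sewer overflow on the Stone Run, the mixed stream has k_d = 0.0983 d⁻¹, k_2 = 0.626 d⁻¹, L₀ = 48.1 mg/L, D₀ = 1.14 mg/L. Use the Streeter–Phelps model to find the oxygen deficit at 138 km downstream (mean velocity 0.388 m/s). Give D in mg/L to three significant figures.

Travel time t = x/v = 138 km / (0.388 m/s) = 138000 m / 0.388 m/s = 355700 s = 4.117 d.
k_d L₀/(k_2−k_d) = 0.0983×48.1/(0.626−0.0983) = 4.728/0.5277 = 8.960 mg/L.
e^(−k_d t) = e^(−0.0983×4.117) = 0.6672; e^(−k_2 t) = e^(−0.626×4.117) = 0.07600.
D = 8.960 × (0.6672 − 0.07600) + 1.14 × 0.07600 = 5.297 + 0.08665 = 5.384 mg/L.

D ≈ 5.38 mg/L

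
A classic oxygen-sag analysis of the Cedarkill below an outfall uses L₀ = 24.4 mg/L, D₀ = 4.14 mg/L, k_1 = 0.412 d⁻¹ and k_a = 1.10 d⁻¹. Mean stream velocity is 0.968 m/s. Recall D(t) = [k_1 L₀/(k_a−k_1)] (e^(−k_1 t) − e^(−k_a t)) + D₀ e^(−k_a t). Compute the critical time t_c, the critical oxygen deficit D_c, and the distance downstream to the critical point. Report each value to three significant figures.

t_c ≈ 0.943 d; D_c ≈ 6.20 mg/L; x_c ≈ 78.9 km

At the critical point dD/dt = 0, so k_1 L₀ e^(−k_1 t) = k_a D. Substituting D(t) from the Streeter–Phelps equation and solving for t gives
t_c = ln[(k_a/k_1)(1 − D₀(k_a−k_1)/(k_1 L₀))] / (k_a−k_1).
Here k_a−k_1 = 0.6880 d⁻¹ and 1 − D₀(k_a−k_1)/(k_1 L₀) = 1 − 4.14×0.6880/(0.412×24.4) = 0.7167, so
t_c = ln(2.670 × 0.7167) / 0.6880 = 0.6489 / 0.6880 = 0.9432 d.
L(t_c) = L₀ e^(−k_1 t_c) = 24.4 × 0.6780 = 16.54 mg/L, and at the critical point k_a D_c = k_1 L, so D_c = (0.412/1.10) × 16.54 = 6.196 mg/L.
x_c = v t_c = 0.968 m/s × 0.9432 d × 86400 s/d = 78880 m ≈ 78.9 km.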